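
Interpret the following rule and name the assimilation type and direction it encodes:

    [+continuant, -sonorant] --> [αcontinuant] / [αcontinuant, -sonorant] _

The shared variable α links the value of [continuant] on the target to that of the neighbouring obstruent. [continuant] distinguishes stops from fricatives — a manner-of-articulation feature — so this is manner assimilation.
The conditioning segment sits to the left of the focus bar, meaning the trigger precedes the segment that changes — progressive assimilation.

progressive manner assimilation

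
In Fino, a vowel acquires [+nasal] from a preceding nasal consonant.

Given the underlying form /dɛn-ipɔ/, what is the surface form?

[dɛnĩpɔ]

/i/ sits next to the nasal /n/ and is therefore nasalised to [ĩ].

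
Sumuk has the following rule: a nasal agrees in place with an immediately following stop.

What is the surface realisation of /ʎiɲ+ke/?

The rule targets /ɲ/ (voiced palatal nasal), which sits before the trigger /k/ (velar).
Changing only its place to velar gives [ŋ] — the voiced velar nasal.

[ʎiŋke]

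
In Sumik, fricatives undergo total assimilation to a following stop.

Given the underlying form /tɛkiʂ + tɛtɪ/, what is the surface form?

[tɛkittɛtɪ]

/ʂ/ is the segment targeted by the rule; it sits immediately before /t/, so it assimilates completely and surfaces as [t].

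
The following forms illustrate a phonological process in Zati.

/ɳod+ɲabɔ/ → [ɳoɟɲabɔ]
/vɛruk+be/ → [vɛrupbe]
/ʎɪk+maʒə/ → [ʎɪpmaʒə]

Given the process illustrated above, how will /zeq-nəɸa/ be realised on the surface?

The data show regressive place assimilation: /d/ → [ɟ] before /ɲ/; /k/ → [p] before /b/; /k/ → [p] before /m/. In each pair only place changes, matching the following consonant, while manner and voice stay constant.
/q/ is a voiceless uvular stop. The following trigger /n/ is alveolar, so /q/ must become alveolar as well.
A voiceless alveolar stop is [t], so the surface segment is [t].

[zetnəɸa]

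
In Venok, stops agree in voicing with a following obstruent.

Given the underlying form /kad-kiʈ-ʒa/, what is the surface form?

The rule targets /d/ (voiced alveolar stop), which sits before the trigger /k/ (voiceless).
The voiceless alveolar stop is [t], so /d/ → [t].
The same rule applies at the second boundary: /ʈ/ → [ɖ] next to /ʒ/.

[katkiɖʒa]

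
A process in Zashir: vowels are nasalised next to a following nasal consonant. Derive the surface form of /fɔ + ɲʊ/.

[fɔ̃ɲʊ]

The vowel /ɔ/ is adjacent to the following nasal /ɲ/, so it acquires [+nasal] and surfaces as [ɔ̃].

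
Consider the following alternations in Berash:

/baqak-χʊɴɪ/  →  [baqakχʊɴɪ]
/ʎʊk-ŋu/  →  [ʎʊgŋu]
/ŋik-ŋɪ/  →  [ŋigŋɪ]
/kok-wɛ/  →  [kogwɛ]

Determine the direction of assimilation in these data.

The segment that alternates is /k/, which surfaces as [g] when adjacent to /ŋ/.
/k/ is voiceless while /ŋ/ is voiced; the output [g] is voiced, matching the trigger — so the feature that spreads is voicing.
The same holds elsewhere in the data: /k/ → [g] before /w/ (voiceless → voiced, matching voiced) — only voicing changes, and always toward the following segment.
Nothing changes in [baqakχʊɴɪ]: there the adjacent consonants already agree in voicing (/k/ and /χ/ are both voiceless), so this form is consistent with the same rule.
The trigger is the following segment, so the direction is regressive (anticipatory).

regressive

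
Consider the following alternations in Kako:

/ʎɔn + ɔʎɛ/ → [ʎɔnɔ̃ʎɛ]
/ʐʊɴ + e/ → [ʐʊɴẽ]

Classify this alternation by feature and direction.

progressive nasality assimilation (vowel nasalisation)

The vowel /ɔ/ surfaces as nasalised [ɔ̃] next to the preceding nasal /n/ — it has acquired the [+nasal] feature of its neighbour.
Likewise in the remaining data: /e/ → [ẽ] after /ɴ/ — each time a vowel is nasalised next to a preceding nasal.
Because the conditioning nasal is to the left of the vowel that changes, the process is progressive (perseverative).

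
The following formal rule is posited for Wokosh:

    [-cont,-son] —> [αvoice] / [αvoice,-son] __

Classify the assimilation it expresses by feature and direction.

progressive voicing assimilation

The rule copies [voice] from the environment onto the target, so the assimilating feature is voicing.
The conditioning segment sits to the left of the focus bar, meaning the trigger precedes the segment that changes — progressive assimilation.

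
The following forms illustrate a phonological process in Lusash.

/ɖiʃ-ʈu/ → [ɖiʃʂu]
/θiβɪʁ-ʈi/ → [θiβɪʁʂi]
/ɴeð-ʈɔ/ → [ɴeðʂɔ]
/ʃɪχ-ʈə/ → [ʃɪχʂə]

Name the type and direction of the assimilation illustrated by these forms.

Underlying /ʈ/ is realised as [ʂ] next to /ʃ/; /ʃ/ itself does not change.
/ʈ/ is a stop while /ʃ/ is a fricative; the output [ʂ] is a fricative, matching the trigger — so the feature that spreads is manner.
Place and voice are unchanged, so the assimilation is partial, not total.
The other alternating forms pattern the same way: /ʈ/ → [ʂ] after /ʁ/ (stop → fricative, matching a fricative); /ʈ/ → [ʂ] after /ð/ (stop → fricative, matching a fricative); /ʈ/ → [ʂ] after /χ/ (stop → fricative, matching a fricative) — only manner changes, and always toward the preceding segment.
The trigger is the preceding segment, so the direction is progressive (perseverative).

progressive manner assimilation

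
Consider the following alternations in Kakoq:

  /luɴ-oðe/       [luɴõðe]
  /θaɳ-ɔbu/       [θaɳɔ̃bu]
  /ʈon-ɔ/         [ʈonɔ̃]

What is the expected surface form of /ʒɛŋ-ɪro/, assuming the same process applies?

The data show progressive nasality assimilation (vowel nasalisation): /o/ → [õ] after /ɴ/; /ɔ/ → [ɔ̃] after /ɳ/; /ɔ/ → [ɔ̃] after /n/ — a vowel is nasalised by an immediately preceding nasal consonant.
/ɪ/ sits next to the nasal /ŋ/ and is therefore nasalised to [ɪ̃].

[ʒɛŋɪ̃ro]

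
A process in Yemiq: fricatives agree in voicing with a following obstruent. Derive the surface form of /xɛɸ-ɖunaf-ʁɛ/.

[xɛβɖunavʁɛ]

/ɸ/ is a voiceless bilabial fricative. The following trigger /ɖ/ is voiced, so /ɸ/ must become voiced as well.
The voiced bilabial fricative is [β], so /ɸ/ → [β].
At the second juncture, /f/ likewise becomes [v] adjacent to /ʁ/.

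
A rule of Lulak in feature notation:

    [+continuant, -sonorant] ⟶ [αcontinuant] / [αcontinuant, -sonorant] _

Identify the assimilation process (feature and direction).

progressive manner assimilation

The rule copies [continuant] (continuancy) from the environment onto the target fricatives; since [±continuant] encodes the stop/fricative manner contrast, the assimilating dimension is manner.
The conditioning segment sits to the left of the focus bar, meaning the trigger precedes the segment that changes — progressive assimilation.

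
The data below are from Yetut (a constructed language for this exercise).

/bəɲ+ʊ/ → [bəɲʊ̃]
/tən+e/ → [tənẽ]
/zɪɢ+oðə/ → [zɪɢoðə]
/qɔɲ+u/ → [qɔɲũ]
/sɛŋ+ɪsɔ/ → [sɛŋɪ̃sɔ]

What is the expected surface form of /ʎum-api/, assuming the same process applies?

The data show progressive nasality assimilation (vowel nasalisation): /ʊ/ → [ʊ̃] after /ɲ/; /e/ → [ẽ] after /n/; /u/ → [ũ] after /ɲ/; /ɪ/ → [ɪ̃] after /ŋ/ — a vowel is nasalised by an immediately preceding nasal consonant.
No change occurs in [zɪɢoðə] because the vowel at the boundary is adjacent to an oral consonant, not a nasal (/o/ next to /ɢ/).
The vowel /a/ is adjacent to the preceding nasal /m/, so it acquires [+nasal] and surfaces as [ã].

[ʎumãpi]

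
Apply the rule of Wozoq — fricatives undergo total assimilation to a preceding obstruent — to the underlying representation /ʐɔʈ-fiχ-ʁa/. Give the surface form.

/f/ is the segment targeted by the rule; it sits immediately after /ʈ/, so it assimilates completely and surfaces as [ʈ].
At the second juncture, /ʁ/ likewise becomes [χ] adjacent to /χ/.

[ʐɔʈʈiχχa]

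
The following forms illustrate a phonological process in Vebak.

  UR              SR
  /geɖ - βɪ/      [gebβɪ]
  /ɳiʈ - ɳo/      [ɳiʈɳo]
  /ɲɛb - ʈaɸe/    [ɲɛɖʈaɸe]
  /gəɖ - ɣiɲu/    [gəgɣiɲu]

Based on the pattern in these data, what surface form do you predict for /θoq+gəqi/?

[θokgəqi]

The data show regressive place assimilation: /ɖ/ → [b] before /β/; /b/ → [ɖ] before /ʈ/; /ɖ/ → [g] before /ɣ/. In each pair only place changes, matching the following consonant, while manner and voice stay constant.
No alternation appears in [ɳiʈɳo]: there the adjacent consonants already agree in place (/ʈ/ and /ɳ/ are both retroflex), so this form is consistent with the same rule.
/q/ is a voiceless uvular stop. The following trigger /g/ is velar, so /q/ must become velar as well.
The voiceless velar stop is [k], so /q/ → [k].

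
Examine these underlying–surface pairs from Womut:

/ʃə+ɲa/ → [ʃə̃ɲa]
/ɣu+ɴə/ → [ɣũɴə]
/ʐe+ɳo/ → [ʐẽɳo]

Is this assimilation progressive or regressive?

The vowel /ə/ surfaces as nasalised [ə̃] next to the following nasal /ɲ/ — it has acquired the [+nasal] feature of its neighbour.
The other forms show the same pattern: /u/ → [ũ] before /ɴ/; /e/ → [ẽ] before /ɳ/ — each time a vowel is nasalised next to a following nasal.
Because the conditioning nasal is to the right of the vowel that changes, the process is regressive (anticipatory).

regressive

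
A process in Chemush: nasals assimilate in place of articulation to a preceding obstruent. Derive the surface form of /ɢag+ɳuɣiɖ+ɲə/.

[ɢagŋuɣiɖɳə]

The rule targets /ɳ/ (voiced retroflex nasal), which sits after the trigger /g/ (velar).
Changing only its place to velar gives [ŋ] — the voiced velar nasal.
The same rule applies at the second boundary: /ɲ/ → [ɳ] next to /ɖ/.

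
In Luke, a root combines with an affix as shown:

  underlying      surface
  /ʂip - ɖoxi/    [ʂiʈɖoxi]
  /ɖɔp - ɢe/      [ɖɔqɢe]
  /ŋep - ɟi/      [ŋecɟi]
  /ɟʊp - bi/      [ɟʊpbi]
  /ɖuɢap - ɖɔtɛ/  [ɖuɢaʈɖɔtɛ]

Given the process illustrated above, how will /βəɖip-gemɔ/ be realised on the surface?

[βəɖikgemɔ]

The data show regressive place assimilation: /p/ → [ʈ] before /ɖ/; /p/ → [q] before /ɢ/; /p/ → [c] before /ɟ/. In each pair only place changes, matching the following consonant, while manner and voice stay constant.
No alternation appears in [ɟʊpbi]: there the adjacent consonants already agree in place (/p/ and /b/ are both bilabial), so this form is consistent with the same rule.
The rule targets /p/ (voiceless bilabial stop), which sits before the trigger /g/ (velar).
A voiceless velar stop is [k], so the surface segment is [k].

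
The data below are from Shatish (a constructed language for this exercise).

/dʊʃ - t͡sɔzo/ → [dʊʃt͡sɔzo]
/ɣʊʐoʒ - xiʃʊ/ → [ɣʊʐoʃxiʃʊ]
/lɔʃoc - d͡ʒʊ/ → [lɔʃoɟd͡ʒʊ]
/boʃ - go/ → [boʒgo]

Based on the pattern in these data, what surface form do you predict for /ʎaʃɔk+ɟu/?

[ʎaʃɔgɟu]

The data show regressive voicing assimilation: /ʒ/ → [ʃ] before /x/; /c/ → [ɟ] before /d͡ʒ/; /ʃ/ → [ʒ] before /g/. In each pair only voicing changes, matching the following consonant, while place and manner stay constant.
No alternation appears in [dʊʃt͡sɔzo]: there the adjacent consonants already agree in voicing (/ʃ/ and /t͡s/ are both voiceless), so this form is consistent with the same rule.
The rule targets /k/ (voiceless velar stop), which sits before the trigger /ɟ/ (voiced).
A voiced velar stop is [g], so the surface segment is [g].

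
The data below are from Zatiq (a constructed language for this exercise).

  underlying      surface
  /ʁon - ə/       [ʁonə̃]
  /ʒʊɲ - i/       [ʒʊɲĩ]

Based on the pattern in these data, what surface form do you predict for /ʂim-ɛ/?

[ʂimɛ̃]

The data show progressive nasality assimilation (vowel nasalisation): /ə/ → [ə̃] after /n/; /i/ → [ĩ] after /ɲ/ — a vowel is nasalised by an immediately preceding nasal consonant.
/ɛ/ sits next to the nasal /m/ and is therefore nasalised to [ɛ̃].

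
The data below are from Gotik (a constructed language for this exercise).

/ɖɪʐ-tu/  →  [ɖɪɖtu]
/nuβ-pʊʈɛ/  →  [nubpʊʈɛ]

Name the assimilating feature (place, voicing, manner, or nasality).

manner

Comparing underlying and surface forms, /ʐ/ → [ɖ] is the alternation; the neighbouring /t/ is constant.
/ʐ/ is a fricative while /t/ is a stop; the output [ɖ] is a stop, matching the trigger — so the feature that spreads is manner.
The other alternating form patterns the same way: /β/ → [b] before /p/ (fricative → stop, matching a stop) — only manner changes, and always toward the following segment.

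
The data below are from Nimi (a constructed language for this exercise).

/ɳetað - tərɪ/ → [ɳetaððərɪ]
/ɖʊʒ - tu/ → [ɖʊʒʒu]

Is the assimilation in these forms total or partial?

total assimilation

The segment that alternates is /t/, which surfaces as [ð] when adjacent to /ð/.
The output [ð] is identical to the trigger /ð/ — every feature (place, manner, voicing) has been copied — so this is total assimilation.
The other form behaves the same way: /t/ → [ʒ] after /ʒ/ — in each case the output is a copy of the preceding consonant.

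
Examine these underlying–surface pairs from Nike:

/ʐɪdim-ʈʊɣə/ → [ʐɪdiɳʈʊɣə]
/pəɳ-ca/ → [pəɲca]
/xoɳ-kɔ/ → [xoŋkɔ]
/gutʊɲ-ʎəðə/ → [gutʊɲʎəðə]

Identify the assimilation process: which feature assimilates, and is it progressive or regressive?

The segment that alternates is /m/, which surfaces as [ɳ] when adjacent to /ʈ/.
The change bilabial → retroflex matches the place of the following /ʈ/, identifying this as place assimilation.
Manner and voice are unchanged, so the assimilation is partial, not total.
Checking the remaining alternations: /ɳ/ → [ɲ] before /c/ (retroflex → palatal, matching palatal); /ɳ/ → [ŋ] before /k/ (retroflex → velar, matching velar) — only place changes, and always toward the following segment.
No alternation appears in [gutʊɲʎəðə]: there the adjacent consonants already agree in place (/ɲ/ and /ʎ/ are both palatal), so this form is consistent with the same rule.
The trigger is the following segment, so the direction is regressive (anticipatory).

regressive place assimilation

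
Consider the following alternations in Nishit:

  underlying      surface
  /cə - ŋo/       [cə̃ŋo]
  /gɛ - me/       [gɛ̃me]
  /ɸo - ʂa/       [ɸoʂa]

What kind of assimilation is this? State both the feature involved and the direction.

regressive nasality assimilation (vowel nasalisation)

The vowel /ə/ surfaces as nasalised [ə̃] next to the following nasal /ŋ/ — it has acquired the [+nasal] feature of its neighbour.
Likewise in the remaining data: /ɛ/ → [ɛ̃] before /m/ — each time a vowel is nasalised next to a following nasal.
No change occurs in [ɸoʂa] because the vowel at the boundary is adjacent to an oral consonant, not a nasal (/o/ next to /ʂ/).
Because the conditioning nasal is to the right of the vowel that changes, the process is regressive (anticipatory).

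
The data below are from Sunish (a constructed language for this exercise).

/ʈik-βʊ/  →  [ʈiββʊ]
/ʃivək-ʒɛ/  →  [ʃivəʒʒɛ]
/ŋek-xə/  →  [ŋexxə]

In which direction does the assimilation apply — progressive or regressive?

regressive

Comparing underlying and surface forms, /k/ → [β] is the alternation; the neighbouring /β/ is constant.
The output [β] is identical to the trigger /β/ — every feature (place, manner, voicing) has been copied — so this is total assimilation.
The remaining alternations confirm this: /k/ → [ʒ] before /ʒ/; /k/ → [x] before /x/ — in each case the output is a copy of the following consonant.
Since the segment that changes precedes the conditioning segment, the assimilation is regressive.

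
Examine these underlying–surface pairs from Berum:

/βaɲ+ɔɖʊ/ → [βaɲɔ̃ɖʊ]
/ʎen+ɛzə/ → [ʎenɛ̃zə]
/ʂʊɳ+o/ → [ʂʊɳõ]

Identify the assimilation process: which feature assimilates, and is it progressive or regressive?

The vowel /ɔ/ surfaces as nasalised [ɔ̃] next to the preceding nasal /ɲ/ — it has acquired the [+nasal] feature of its neighbour.
The other forms show the same pattern: /ɛ/ → [ɛ̃] after /n/; /o/ → [õ] after /ɳ/ — each time a vowel is nasalised next to a preceding nasal.
Because the conditioning nasal is to the left of the vowel that changes, the process is progressive (perseverative).

progressive nasality assimilation (vowel nasalisation)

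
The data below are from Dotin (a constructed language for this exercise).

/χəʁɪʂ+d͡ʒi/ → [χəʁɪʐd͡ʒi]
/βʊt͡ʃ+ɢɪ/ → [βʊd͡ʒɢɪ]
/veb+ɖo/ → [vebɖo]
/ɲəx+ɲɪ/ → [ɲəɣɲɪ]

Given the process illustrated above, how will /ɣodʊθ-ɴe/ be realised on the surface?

[ɣodʊðɴe]

The data show regressive voicing assimilation: /ʂ/ → [ʐ] before /d͡ʒ/; /t͡ʃ/ → [d͡ʒ] before /ɢ/; /x/ → [ɣ] before /ɲ/. In each pair only voicing changes, matching the following consonant, while place and manner stay constant.
No alternation appears in [vebɖo]: there the adjacent consonants already agree in voicing (/b/ and /ɖ/ are both voiced), so this form is consistent with the same rule.
/θ/ is a voiceless dental fricative. The following trigger /ɴ/ is voiced, so /θ/ must become voiced as well.
Changing only its voicing to voiced gives [ð] — the voiced dental fricative.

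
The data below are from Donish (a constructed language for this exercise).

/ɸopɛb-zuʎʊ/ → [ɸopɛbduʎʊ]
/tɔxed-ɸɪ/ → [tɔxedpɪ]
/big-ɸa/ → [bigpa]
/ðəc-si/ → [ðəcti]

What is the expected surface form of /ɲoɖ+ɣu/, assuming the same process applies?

[ɲoɖgu]

The data show progressive manner assimilation: /z/ → [d] after /b/; /ɸ/ → [p] after /d/; /ɸ/ → [p] after /g/; /s/ → [t] after /c/. In each pair only manner changes, matching the preceding consonant, while place and voice stay constant.
The rule targets /ɣ/ (voiced velar fricative), which sits after the trigger /ɖ/ (stop).
The voiced velar stop is [g], so /ɣ/ → [g].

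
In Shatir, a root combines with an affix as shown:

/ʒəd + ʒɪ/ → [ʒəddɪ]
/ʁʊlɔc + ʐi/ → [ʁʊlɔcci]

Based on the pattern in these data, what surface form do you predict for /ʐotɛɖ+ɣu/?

[ʐotɛɖɖu]

The data show progressive total assimilation (/ʒ/ → [d] after /d/; /ʐ/ → [c] after /c/): in every case the target segment becomes identical to its preceding neighbour, copying more than a single feature.
/ɣ/ is the segment targeted by the rule; it sits immediately after /ɖ/, so it assimilates completely and surfaces as [ɖ].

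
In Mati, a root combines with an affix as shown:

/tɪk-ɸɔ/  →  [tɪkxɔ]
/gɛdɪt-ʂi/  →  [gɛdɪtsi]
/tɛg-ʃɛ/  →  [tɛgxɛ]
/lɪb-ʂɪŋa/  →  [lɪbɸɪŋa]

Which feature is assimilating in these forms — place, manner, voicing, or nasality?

Underlying /ɸ/ is realised as [x] next to /k/; /k/ itself does not change.
The change bilabial → velar matches the place of the preceding /k/, identifying this as place assimilation.
The other alternating forms pattern the same way: /ʂ/ → [s] after /t/ (retroflex → alveolar, matching alveolar); /ʃ/ → [x] after /g/ (postalveolar → velar, matching velar); /ʂ/ → [ɸ] after /b/ (retroflex → bilabial, matching bilabial) — only place changes, and always toward the preceding segment.

place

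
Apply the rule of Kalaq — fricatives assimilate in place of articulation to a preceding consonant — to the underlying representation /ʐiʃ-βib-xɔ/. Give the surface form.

/β/ is a voiced bilabial fricative. The preceding trigger /ʃ/ is postalveolar, so /β/ must become postalveolar as well.
Changing only its place to postalveolar gives [ʒ] — the voiced postalveolar fricative.
The same rule applies at the second boundary: /x/ → [ɸ] next to /b/.

[ʐiʃʒibɸɔ]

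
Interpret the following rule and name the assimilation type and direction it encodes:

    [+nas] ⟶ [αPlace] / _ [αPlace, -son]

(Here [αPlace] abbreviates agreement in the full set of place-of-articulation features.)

regressive place assimilation

The rule copies the place features (abbreviated [Place]) from the environment onto the target, so the assimilating feature is place.
The conditioning segment sits to the right of the focus bar, meaning the trigger follows the segment that changes — regressive assimilation.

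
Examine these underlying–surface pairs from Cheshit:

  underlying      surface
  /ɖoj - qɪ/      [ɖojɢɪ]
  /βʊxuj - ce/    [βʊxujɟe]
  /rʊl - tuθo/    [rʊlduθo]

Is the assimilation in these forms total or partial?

Underlying /q/ is realised as [ɢ] next to /j/; /j/ itself does not change.
The change voiceless → voiced matches the voicing of the preceding /j/, identifying this as voicing assimilation.
Place and manner are unchanged, so the assimilation is partial, not total.
The other alternating forms pattern the same way: /c/ → [ɟ] after /j/ (voiceless → voiced, matching voiced); /t/ → [d] after /l/ (voiceless → voiced, matching voiced) — only voicing changes, and always toward the preceding segment.

partial assimilation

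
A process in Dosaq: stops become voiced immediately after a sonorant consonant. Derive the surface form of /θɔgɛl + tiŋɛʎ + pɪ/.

[θɔgɛldiŋɛʎbɪ]

/t/ is a voiceless alveolar stop. The preceding trigger /l/ is voiced, so /t/ must become voiced as well.
Changing only its voicing to voiced gives [d] — the voiced alveolar stop.
At the second juncture, /p/ likewise becomes [b] adjacent to /ʎ/.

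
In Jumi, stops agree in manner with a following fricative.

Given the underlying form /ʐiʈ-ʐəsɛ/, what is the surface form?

[ʐiʂʐəsɛ]

The rule targets /ʈ/ (voiceless retroflex stop), which sits before the trigger /ʐ/ (fricative).
The voiceless retroflex fricative is [ʂ], so /ʈ/ → [ʂ].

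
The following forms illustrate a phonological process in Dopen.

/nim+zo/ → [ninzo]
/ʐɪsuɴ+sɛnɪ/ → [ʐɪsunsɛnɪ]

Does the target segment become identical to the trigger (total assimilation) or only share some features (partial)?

Underlying /m/ is realised as [n] next to /z/; /z/ itself does not change.
/m/ is bilabial while /z/ is alveolar; the output [n] is alveolar, matching the trigger — so the feature that spreads is place.
Manner and voice are unchanged, so the assimilation is partial, not total.
The same holds elsewhere in the data: /ɴ/ → [n] before /s/ (uvular → alveolar, matching alveolar) — only place changes, and always toward the following segment.

partial assimilation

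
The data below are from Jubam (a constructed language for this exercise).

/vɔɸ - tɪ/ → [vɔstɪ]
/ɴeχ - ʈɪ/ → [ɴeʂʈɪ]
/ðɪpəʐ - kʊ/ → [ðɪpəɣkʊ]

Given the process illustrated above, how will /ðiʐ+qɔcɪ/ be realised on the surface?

[ðiʁqɔcɪ]

The data show regressive place assimilation: /ɸ/ → [s] before /t/; /χ/ → [ʂ] before /ʈ/; /ʐ/ → [ɣ] before /k/. In each pair only place changes, matching the following consonant, while manner and voice stay constant.
/ʐ/ is a voiced retroflex fricative. The following trigger /q/ is uvular, so /ʐ/ must become uvular as well.
The voiced uvular fricative is [ʁ], so /ʐ/ → [ʁ].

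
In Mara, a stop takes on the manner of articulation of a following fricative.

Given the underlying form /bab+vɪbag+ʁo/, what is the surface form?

The rule targets /b/ (voiced bilabial stop), which sits before the trigger /v/ (fricative).
A voiced bilabial fricative is [β], so the surface segment is [β].
At the second juncture, /g/ likewise becomes [ɣ] adjacent to /ʁ/.

[baβvɪbaɣʁo]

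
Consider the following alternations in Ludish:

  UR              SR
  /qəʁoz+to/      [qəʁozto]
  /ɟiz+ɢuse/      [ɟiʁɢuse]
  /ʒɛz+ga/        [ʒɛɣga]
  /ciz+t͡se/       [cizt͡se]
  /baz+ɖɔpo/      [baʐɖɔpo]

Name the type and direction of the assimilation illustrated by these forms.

regressive place assimilation

Underlying /z/ is realised as [ʁ] next to /ɢ/; /ɢ/ itself does not change.
The change alveolar → uvular matches the place of the following /ɢ/, identifying this as place assimilation.
Manner and voice are unchanged, so the assimilation is partial, not total.
The other alternating forms pattern the same way: /z/ → [ɣ] before /g/ (alveolar → velar, matching velar); /z/ → [ʐ] before /ɖ/ (alveolar → retroflex, matching retroflex) — only place changes, and always toward the following segment.
Nothing changes in [qəʁozto], [cizt͡se]: there the adjacent consonants already agree in place (/z/ and /t/ are both alveolar; /z/ and /t͡s/ are both alveolar), so these forms are consistent with the same rule.
Since the segment that changes precedes the conditioning segment, the assimilation is regressive.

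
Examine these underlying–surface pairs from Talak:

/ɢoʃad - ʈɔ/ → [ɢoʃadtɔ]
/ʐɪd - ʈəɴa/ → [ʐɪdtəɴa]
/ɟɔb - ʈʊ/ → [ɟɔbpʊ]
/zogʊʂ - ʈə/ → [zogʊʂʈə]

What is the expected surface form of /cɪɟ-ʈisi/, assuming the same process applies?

The data show progressive place assimilation: /ʈ/ → [t] after /d/; /ʈ/ → [p] after /b/. In each pair only place changes, matching the preceding consonant, while manner and voice stay constant.
No alternation appears in [zogʊʂʈə]: there the adjacent consonants already agree in place (/ʈ/ and /ʂ/ are both retroflex), so this form is consistent with the same rule.
/ʈ/ is a voiceless retroflex stop. The preceding trigger /ɟ/ is palatal, so /ʈ/ must become palatal as well.
The voiceless palatal stop is [c], so /ʈ/ → [c].

[cɪɟcisi]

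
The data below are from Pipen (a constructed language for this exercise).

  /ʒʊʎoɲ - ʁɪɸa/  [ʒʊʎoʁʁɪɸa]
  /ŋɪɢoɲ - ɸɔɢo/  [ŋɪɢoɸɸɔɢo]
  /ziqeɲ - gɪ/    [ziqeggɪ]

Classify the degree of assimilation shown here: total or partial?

total assimilation

Underlying /ɲ/ is realised as [ʁ] next to /ʁ/; /ʁ/ itself does not change.
The output [ʁ] is identical to the trigger /ʁ/ — every feature (place, manner, voicing) has been copied — so this is total assimilation.
The remaining alternations confirm this: /ɲ/ → [ɸ] before /ɸ/; /ɲ/ → [g] before /g/ — in each case the output is a copy of the following consonant.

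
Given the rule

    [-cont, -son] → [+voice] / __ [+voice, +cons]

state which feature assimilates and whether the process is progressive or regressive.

regressive voicing assimilation

The target ([-cont, -son], stops) acquires [+voice] next to a voiced consonant ([+voice, +cons]) — it takes on the voicing of its neighbour, so the feature that spreads is voicing.
The conditioning segment sits to the right of the focus bar, meaning the trigger follows the segment that changes — regressive assimilation.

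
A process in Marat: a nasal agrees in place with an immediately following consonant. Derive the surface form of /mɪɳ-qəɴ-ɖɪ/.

[mɪɴqəɳɖɪ]

/ɳ/ is a voiced retroflex nasal. The following trigger /q/ is uvular, so /ɳ/ must become uvular as well.
Changing only its place to uvular gives [ɴ] — the voiced uvular nasal.
At the second juncture, /ɴ/ likewise becomes [ɳ] adjacent to /ɖ/.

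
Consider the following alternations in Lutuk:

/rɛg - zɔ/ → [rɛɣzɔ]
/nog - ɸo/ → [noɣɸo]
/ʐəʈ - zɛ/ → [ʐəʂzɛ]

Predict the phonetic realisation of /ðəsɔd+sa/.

The data show regressive manner assimilation: /g/ → [ɣ] before /z/; /g/ → [ɣ] before /ɸ/; /ʈ/ → [ʂ] before /z/. In each pair only manner changes, matching the following consonant, while place and voice stay constant.
/d/ is a voiced alveolar stop. The following trigger /s/ is a fricative, so /d/ must become a fricative as well.
Changing only its manner to fricative gives [z] — the voiced alveolar fricative.

[ðəsɔzsa]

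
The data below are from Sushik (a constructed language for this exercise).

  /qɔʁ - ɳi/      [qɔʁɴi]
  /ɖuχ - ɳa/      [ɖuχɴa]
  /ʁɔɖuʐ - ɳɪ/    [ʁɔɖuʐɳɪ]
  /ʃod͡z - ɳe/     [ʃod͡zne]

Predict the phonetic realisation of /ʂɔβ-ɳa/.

[ʂɔβma]

The data show progressive place assimilation: /ɳ/ → [ɴ] after /ʁ/; /ɳ/ → [ɴ] after /χ/; /ɳ/ → [n] after /d͡z/. In each pair only place changes, matching the preceding consonant, while manner and voice stay constant.
No alternation appears in [ʁɔɖuʐɳɪ]: there the adjacent consonants already agree in place (/ɳ/ and /ʐ/ are both retroflex), so this form is consistent with the same rule.
/ɳ/ is a voiced retroflex nasal. The preceding trigger /β/ is bilabial, so /ɳ/ must become bilabial as well.
The voiced bilabial nasal is [m], so /ɳ/ → [m].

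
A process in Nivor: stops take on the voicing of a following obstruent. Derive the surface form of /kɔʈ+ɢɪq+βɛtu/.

The rule targets /ʈ/ (voiceless retroflex stop), which sits before the trigger /ɢ/ (voiced).
Changing only its voicing to voiced gives [ɖ] — the voiced retroflex stop.
The same rule applies at the second boundary: /q/ → [ɢ] next to /β/.

[kɔɖɢɪɢβɛtu]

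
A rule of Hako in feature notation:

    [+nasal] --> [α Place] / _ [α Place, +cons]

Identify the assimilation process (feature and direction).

The rule copies the place features (abbreviated [Place]) from the environment onto the target, so the assimilating feature is place.
The conditioning segment sits to the right of the focus bar, meaning the trigger follows the segment that changes — regressive assimilation.

regressive place assimilation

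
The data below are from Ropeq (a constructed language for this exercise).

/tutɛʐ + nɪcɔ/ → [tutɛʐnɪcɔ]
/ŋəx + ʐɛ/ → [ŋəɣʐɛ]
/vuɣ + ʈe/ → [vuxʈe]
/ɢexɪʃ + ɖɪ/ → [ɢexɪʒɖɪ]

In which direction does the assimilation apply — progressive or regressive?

regressive

Comparing underlying and surface forms, /x/ → [ɣ] is the alternation; the neighbouring /ʐ/ is constant.
/x/ is voiceless while /ʐ/ is voiced; the output [ɣ] is voiced, matching the trigger — so the feature that spreads is voicing.
The other alternating forms pattern the same way: /ɣ/ → [x] before /ʈ/ (voiced → voiceless, matching voiceless); /ʃ/ → [ʒ] before /ɖ/ (voiceless → voiced, matching voiced) — only voicing changes, and always toward the following segment.
Nothing changes in [tutɛʐnɪcɔ]: there the adjacent consonants already agree in voicing (/ʐ/ and /n/ are both voiced), so this form is consistent with the same rule.
The trigger is the following segment, so the direction is regressive (anticipatory).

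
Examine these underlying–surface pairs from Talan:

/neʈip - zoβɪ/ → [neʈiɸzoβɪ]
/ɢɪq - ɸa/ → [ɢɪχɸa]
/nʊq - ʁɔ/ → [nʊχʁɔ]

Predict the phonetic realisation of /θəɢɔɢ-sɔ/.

[θəɢɔʁsɔ]

The data show regressive manner assimilation: /p/ → [ɸ] before /z/; /q/ → [χ] before /ɸ/; /q/ → [χ] before /ʁ/. In each pair only manner changes, matching the following consonant, while place and voice stay constant.
/ɢ/ is a voiced uvular stop. The following trigger /s/ is a fricative, so /ɢ/ must become a fricative as well.
A voiced uvular fricative is [ʁ], so the surface segment is [ʁ].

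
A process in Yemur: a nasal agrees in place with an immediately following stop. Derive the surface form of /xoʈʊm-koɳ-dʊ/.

The rule targets /m/ (voiced bilabial nasal), which sits before the trigger /k/ (velar).
Changing only its place to velar gives [ŋ] — the voiced velar nasal.
The same rule applies at the second boundary: /ɳ/ → [n] next to /d/.

[xoʈʊŋkondʊ]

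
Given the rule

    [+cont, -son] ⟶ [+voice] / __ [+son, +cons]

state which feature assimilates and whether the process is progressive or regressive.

regressive voicing assimilation

The target ([+cont, -son], fricatives) acquires [+voice] next to a sonorant consonant ([+son, +cons]) — it takes on the voicing of its neighbour, so the feature that spreads is voicing.
The conditioning segment sits to the right of the focus bar, meaning the trigger follows the segment that changes — regressive assimilation.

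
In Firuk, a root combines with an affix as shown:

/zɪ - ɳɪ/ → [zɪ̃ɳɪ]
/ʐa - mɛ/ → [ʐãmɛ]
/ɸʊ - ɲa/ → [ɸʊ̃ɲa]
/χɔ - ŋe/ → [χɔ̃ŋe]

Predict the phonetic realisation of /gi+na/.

[gĩna]

The data show regressive nasality assimilation (vowel nasalisation): /ɪ/ → [ɪ̃] before /ɳ/; /a/ → [ã] before /m/; /ʊ/ → [ʊ̃] before /ɲ/; /ɔ/ → [ɔ̃] before /ŋ/ — a vowel is nasalised by an immediately following nasal consonant.
/i/ sits next to the nasal /n/ and is therefore nasalised to [ĩ].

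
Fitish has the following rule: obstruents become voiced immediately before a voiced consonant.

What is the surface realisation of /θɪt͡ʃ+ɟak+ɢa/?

[θɪd͡ʒɟagɢa]

/t͡ʃ/ is a voiceless postalveolar affricate. The following trigger /ɟ/ is voiced, so /t͡ʃ/ must become voiced as well.
The voiced postalveolar affricate is [d͡ʒ], so /t͡ʃ/ → [d͡ʒ].
At the second juncture, /k/ likewise becomes [g] adjacent to /ɢ/.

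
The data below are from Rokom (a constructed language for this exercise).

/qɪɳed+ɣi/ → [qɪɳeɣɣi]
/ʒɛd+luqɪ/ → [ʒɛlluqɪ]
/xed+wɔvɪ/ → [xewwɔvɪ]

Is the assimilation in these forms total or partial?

Comparing underlying and surface forms, /d/ → [ɣ] is the alternation; the neighbouring /ɣ/ is constant.
The output [ɣ] is identical to the trigger /ɣ/ — every feature (place, manner, voicing) has been copied — so this is total assimilation.
The other forms behave the same way: /d/ → [l] before /l/; /d/ → [w] before /w/ — in each case the output is a copy of the following consonant.

total assimilation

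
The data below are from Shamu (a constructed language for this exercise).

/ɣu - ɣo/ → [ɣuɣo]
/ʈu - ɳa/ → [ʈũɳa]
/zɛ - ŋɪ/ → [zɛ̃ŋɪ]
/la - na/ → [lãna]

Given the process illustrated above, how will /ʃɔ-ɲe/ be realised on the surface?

[ʃɔ̃ɲe]

The data show regressive nasality assimilation (vowel nasalisation): /u/ → [ũ] before /ɳ/; /ɛ/ → [ɛ̃] before /ŋ/; /a/ → [ã] before /n/ — a vowel is nasalised by an immediately following nasal consonant.
No change occurs in [ɣuɣo] because the vowel at the boundary is adjacent to an oral consonant, not a nasal (/u/ next to /ɣ/).
The vowel /ɔ/ is adjacent to the following nasal /ɲ/, so it acquires [+nasal] and surfaces as [ɔ̃].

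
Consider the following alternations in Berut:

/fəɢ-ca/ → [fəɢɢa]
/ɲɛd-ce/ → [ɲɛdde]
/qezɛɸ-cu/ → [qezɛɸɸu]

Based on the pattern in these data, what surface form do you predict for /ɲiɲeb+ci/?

The data show progressive total assimilation (/c/ → [ɢ] after /ɢ/; /c/ → [d] after /d/; /c/ → [ɸ] after /ɸ/): in every case the target segment becomes identical to its preceding neighbour, copying more than a single feature.
/c/ is the segment targeted by the rule; it sits immediately after /b/, so it assimilates completely and surfaces as [b].

[ɲiɲebbi]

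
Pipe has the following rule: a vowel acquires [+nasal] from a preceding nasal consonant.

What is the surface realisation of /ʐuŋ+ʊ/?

[ʐuŋʊ̃]

The vowel /ʊ/ is adjacent to the preceding nasal /ŋ/, so it acquires [+nasal] and surfaces as [ʊ̃].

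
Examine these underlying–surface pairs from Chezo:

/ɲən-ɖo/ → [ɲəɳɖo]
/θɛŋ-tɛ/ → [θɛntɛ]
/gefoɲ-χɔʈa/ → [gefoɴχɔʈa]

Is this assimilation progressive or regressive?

Comparing underlying and surface forms, /n/ → [ɳ] is the alternation; the neighbouring /ɖ/ is constant.
The change alveolar → retroflex matches the place of the following /ɖ/, identifying this as place assimilation.
Checking the remaining alternations: /ŋ/ → [n] before /t/ (velar → alveolar, matching alveolar); /ɲ/ → [ɴ] before /χ/ (palatal → uvular, matching uvular) — only place changes, and always toward the following segment.
Since the segment that changes precedes the conditioning segment, the assimilation is regressive.

regressive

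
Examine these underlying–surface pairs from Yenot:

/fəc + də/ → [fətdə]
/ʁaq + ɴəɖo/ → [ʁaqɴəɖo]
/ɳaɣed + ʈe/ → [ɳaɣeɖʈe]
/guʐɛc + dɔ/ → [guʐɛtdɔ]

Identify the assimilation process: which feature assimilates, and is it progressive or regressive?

The segment that alternates is /c/, which surfaces as [t] when adjacent to /d/.
The change palatal → alveolar matches the place of the following /d/, identifying this as place assimilation.
Manner and voice are unchanged, so the assimilation is partial, not total.
The other alternating form patterns the same way: /d/ → [ɖ] before /ʈ/ (alveolar → retroflex, matching retroflex) — only place changes, and always toward the following segment.
No alternation appears in [ʁaqɴəɖo]: there the adjacent consonants already agree in place (/q/ and /ɴ/ are both uvular), so this form is consistent with the same rule.
The trigger is the following segment, so the direction is regressive (anticipatory).

regressive place assimilation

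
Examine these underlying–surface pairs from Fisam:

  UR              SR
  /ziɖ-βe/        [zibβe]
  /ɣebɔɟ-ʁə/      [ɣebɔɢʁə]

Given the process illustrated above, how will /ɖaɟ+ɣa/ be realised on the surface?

[ɖagɣa]

The data show regressive place assimilation: /ɖ/ → [b] before /β/; /ɟ/ → [ɢ] before /ʁ/. In each pair only place changes, matching the following consonant, while manner and voice stay constant.
The rule targets /ɟ/ (voiced palatal stop), which sits before the trigger /ɣ/ (velar).
A voiced velar stop is [g], so the surface segment is [g].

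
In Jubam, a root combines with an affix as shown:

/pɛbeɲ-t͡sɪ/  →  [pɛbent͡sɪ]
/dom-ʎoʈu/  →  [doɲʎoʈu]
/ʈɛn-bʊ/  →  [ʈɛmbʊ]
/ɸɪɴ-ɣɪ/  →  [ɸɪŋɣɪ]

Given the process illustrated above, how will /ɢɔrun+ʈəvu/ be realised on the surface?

The data show regressive place assimilation: /ɲ/ → [n] before /t͡s/; /m/ → [ɲ] before /ʎ/; /n/ → [m] before /b/; /ɴ/ → [ŋ] before /ɣ/. In each pair only place changes, matching the following consonant, while manner and voice stay constant.
The rule targets /n/ (voiced alveolar nasal), which sits before the trigger /ʈ/ (retroflex).
The voiced retroflex nasal is [ɳ], so /n/ → [ɳ].

[ɢɔruɳʈəvu]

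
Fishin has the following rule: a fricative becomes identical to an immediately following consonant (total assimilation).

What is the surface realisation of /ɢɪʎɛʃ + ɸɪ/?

/ʃ/ is the segment targeted by the rule; it sits immediately before /ɸ/, so it assimilates completely and surfaces as [ɸ].

[ɢɪʎɛɸɸɪ]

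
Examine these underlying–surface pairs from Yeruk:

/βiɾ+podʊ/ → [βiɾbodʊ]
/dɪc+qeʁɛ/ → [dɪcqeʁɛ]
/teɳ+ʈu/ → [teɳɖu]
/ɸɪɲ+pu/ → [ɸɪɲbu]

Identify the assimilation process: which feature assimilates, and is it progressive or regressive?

progressive voicing assimilation

Underlying /p/ is realised as [b] next to /ɾ/; /ɾ/ itself does not change.
/p/ is voiceless while /ɾ/ is voiced; the output [b] is voiced, matching the trigger — so the feature that spreads is voicing.
Place and manner are unchanged, so the assimilation is partial, not total.
The other alternating forms pattern the same way: /ʈ/ → [ɖ] after /ɳ/ (voiceless → voiced, matching voiced); /p/ → [b] after /ɲ/ (voiceless → voiced, matching voiced) — only voicing changes, and always toward the preceding segment.
Nothing changes in [dɪcqeʁɛ]: there the adjacent consonants already agree in voicing (/q/ and /c/ are both voiceless), so this form is consistent with the same rule.
Since the segment that changes follows the conditioning segment, the assimilation is progressive.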